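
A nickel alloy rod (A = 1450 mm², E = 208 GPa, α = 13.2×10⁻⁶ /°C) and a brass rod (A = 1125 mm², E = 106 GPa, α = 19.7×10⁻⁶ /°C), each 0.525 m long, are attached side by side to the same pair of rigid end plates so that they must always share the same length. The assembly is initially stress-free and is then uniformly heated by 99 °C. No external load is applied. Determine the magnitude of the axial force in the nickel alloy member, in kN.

The brass has the larger α, so on heating it would change length more than the nickel alloy if both were free. The rigid plates force a common final length, so the brass is put into compression and the nickel alloy into tension, with equal and opposite forces P (no external load).
Setting the final lengths equal and cancelling L: (α₁ − α₂)ΔT = P/(A₁E₁) + P/(A₂E₂).
|α₁ − α₂|·ΔT = 6.5×10⁻⁶ × 99 = 0.0006435.
1/(A₁E₁) + 1/(A₂E₂) = 1/(1450×208×10³) + 1/(1125×106×10³) = 1.17×10⁻⁸ N⁻¹.
So P = 0.0006435 / 1.17×10⁻⁸ = 54.99 kN.

P ≈ 55 kN (tensile in the nickel alloy)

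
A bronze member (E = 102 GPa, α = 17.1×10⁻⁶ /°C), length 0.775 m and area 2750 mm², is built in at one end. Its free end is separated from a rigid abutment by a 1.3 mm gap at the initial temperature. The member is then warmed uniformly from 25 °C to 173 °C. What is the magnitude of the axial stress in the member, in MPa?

σ ≈ 87 MPa (compressive)

Free thermal elongation = αΔT L = 17.1×10⁻⁶ × 148 × 775 = 1.961 mm.
The gap closes (δ_free > 1.3 mm) and the wall then resists a further 1.961 − 1.3 = 0.6614 mm of expansion.
Compatibility: PL/(AE) = 0.6614 mm, so σ = P/A = E × (0.6614/775) = 87.04 MPa.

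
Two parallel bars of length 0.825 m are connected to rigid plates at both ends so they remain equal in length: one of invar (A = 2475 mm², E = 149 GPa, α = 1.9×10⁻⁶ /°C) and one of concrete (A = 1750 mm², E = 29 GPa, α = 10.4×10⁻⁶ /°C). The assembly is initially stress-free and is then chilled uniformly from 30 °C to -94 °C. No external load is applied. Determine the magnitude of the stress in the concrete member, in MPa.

σ ≈ 26.9 MPa (tensile)

Both members must finish at the same length. With the larger α, the concrete tends to over-contract; the plates restrain it, putting the concrete in tension and the invar in compression. With no external load the two internal forces are equal and opposite, magnitude P.
Compatibility of the two members (thermal + elastic change equal): (α₁ − α₂)ΔT = P·[1/(A₁E₁) + 1/(A₂E₂)].
|α₁ − α₂|·ΔT = 8.5×10⁻⁶ × 124 = 0.001054.
1/(A₁E₁) + 1/(A₂E₂) = 1/(2475×149×10³) + 1/(1750×29×10³) = 2.242×10⁻⁸ N⁻¹.
So P = 0.001054 / 2.242×10⁻⁸ = 47.02 kN.
σ_{concrete} = P/A₂ = 47020/1750 = 26.87 MPa, tensile.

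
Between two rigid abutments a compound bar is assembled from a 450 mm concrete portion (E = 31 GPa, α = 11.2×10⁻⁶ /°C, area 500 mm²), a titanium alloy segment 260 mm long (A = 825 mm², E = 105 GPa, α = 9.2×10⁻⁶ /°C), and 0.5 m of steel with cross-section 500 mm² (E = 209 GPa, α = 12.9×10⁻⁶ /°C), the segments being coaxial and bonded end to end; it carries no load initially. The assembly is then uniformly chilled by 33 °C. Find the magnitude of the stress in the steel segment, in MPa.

Free thermal contraction of the whole bar: Σ αᵢΔT Lᵢ = 11.2×10⁻⁶×33×450 + 9.2×10⁻⁶×33×260 + 12.9×10⁻⁶×33×500 = 0.4581 mm.
The rigid supports impose zero overall length change; the single axial force P common to all segments must satisfy P Σ Lᵢ/(AᵢEᵢ) = δ_free.
The series flexibility is Σ Lᵢ/(AᵢEᵢ) = 450/(500×31×10³) + 260/(825×105×10³) + 500/(500×209×10³) = 3.682×10⁻⁵ mm/N.
So P = 0.4581 / 3.682×10⁻⁵ = 12.44 kN, tensile.
σ_{steel} = P / A = 12440 / 500 = 24.88 MPa.

σ ≈ 24.9 MPa (tensile)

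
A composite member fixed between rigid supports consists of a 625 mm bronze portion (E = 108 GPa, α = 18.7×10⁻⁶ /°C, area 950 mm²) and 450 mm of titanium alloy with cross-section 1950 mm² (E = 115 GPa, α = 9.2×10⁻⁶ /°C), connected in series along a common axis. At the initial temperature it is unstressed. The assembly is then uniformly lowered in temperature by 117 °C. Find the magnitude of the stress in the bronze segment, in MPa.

σ ≈ 241 MPa (tensile)

With the walls removed the bar would change length by δ_free = Σ αᵢΔT Lᵢ = 18.7×10⁻⁶×117×625 + 9.2×10⁻⁶×117×450 = 1.852 mm.
Since the ends are fixed, an axial force P builds up, equal in every segment, with P · Σ Lᵢ/(AᵢEᵢ) = δ_free.
The series flexibility is Σ Lᵢ/(AᵢEᵢ) = 625/(950×108×10³) + 450/(1950×115×10³) = 8.098×10⁻⁶ mm/N.
P = 1.852 / 8.098×10⁻⁶ = 228700 N = 228.7 kN, tensile.
σ_{bronze} = P / A = 228700 / 950 = 240.7 MPa.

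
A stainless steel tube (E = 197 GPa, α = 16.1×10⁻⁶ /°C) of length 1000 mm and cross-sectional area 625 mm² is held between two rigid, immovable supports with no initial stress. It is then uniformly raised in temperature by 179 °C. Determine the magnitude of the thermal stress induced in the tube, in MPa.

With length fixed, the mechanical strain must cancel the thermal strain αΔT = 16.1×10⁻⁶ × 179 = 2881.9×10⁻⁶.
σ = EαΔT = 197×10³ × 16.1×10⁻⁶ × 179 = 567.7 MPa (compressive; the tube is trying to expand).

σ ≈ 568 MPa (compressive)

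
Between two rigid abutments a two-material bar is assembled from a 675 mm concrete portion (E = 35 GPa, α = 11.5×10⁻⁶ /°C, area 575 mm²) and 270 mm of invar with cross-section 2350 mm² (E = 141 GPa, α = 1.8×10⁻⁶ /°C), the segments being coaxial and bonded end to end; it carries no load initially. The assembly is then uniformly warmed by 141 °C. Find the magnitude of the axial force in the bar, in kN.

P ≈ 33.9 kN (compressive)

With the walls removed the bar would change length by δ_free = Σ αᵢΔT Lᵢ = 11.5×10⁻⁶×141×675 + 1.8×10⁻⁶×141×270 = 1.163 mm.
The rigid supports impose zero overall length change; the single axial force P common to all segments must satisfy P Σ Lᵢ/(AᵢEᵢ) = δ_free.
Σ Lᵢ/(AᵢEᵢ) = 675/(575×35×10³) + 270/(2350×141×10³) = 3.436×10⁻⁵ mm/N.
Hence P = δ_free / Σ(L/AE) = 1.163/3.436×10⁻⁵ = 33.85 kN (compressive).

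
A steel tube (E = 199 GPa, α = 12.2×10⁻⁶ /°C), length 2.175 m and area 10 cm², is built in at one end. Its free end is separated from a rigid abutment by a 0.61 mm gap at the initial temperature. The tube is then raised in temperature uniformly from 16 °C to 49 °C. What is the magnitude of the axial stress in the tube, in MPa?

σ ≈ 24.3 MPa (compressive)

Free thermal elongation = αΔT L = 12.2×10⁻⁶ × 33 × 2175 = 0.8757 mm.
This exceeds the 0.61 mm gap, so the wall pushes back. The portion of expansion that must be recovered elastically is δ_free − gap = 0.8757 − 0.61 = 0.2657 mm.
So σ = E(δ_free − g)/L = 199×10³ × 0.2657/2175 = 24.31 MPa.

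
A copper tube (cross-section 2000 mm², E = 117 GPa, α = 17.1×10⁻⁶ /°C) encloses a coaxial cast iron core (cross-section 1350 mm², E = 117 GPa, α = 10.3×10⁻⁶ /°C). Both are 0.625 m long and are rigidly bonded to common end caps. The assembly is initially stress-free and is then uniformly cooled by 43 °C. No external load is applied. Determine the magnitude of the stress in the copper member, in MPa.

Equilibrium of a rigid end plate with no external load gives equal and opposite internal forces ±P in the two members. Since α_{copper} > α_{cast iron}, cooling drives the copper into tension and the cast iron into compression.
Compatibility of the two members (thermal + elastic change equal): (α₁ − α₂)ΔT = P·[1/(A₁E₁) + 1/(A₂E₂)].
|α₁ − α₂|·ΔT = 6.8×10⁻⁶ × 43 = 0.0002924.
1/(A₁E₁) + 1/(A₂E₂) = 1/(2000×117×10³) + 1/(1350×117×10³) = 1.06×10⁻⁸ N⁻¹.
P = 0.0002924 / 1.06×10⁻⁸ = 27570 N = 27.57 kN.
σ_{copper} = P/A₁ = 27570/2000 = 13.79 MPa, tensile.

σ ≈ 13.8 MPa (tensile)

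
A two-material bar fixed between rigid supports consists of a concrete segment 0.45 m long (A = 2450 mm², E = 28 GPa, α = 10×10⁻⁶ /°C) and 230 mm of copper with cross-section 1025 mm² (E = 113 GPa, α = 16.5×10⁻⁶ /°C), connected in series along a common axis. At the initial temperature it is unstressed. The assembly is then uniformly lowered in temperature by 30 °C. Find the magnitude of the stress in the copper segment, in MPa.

Free thermal contraction of the whole bar: Σ αᵢΔT Lᵢ = 10×10⁻⁶×30×450 + 16.5×10⁻⁶×30×230 = 0.2488 mm.
The rigid supports impose zero overall length change; the single axial force P common to all segments must satisfy P Σ Lᵢ/(AᵢEᵢ) = δ_free.
The series flexibility is Σ Lᵢ/(AᵢEᵢ) = 450/(2450×28×10³) + 230/(1025×113×10³) = 8.546×10⁻⁶ mm/N.
So P = 0.2488 / 8.546×10⁻⁶ = 29.12 kN, tensile.
σ_{copper} = P / A = 29120 / 1025 = 28.41 MPa.

σ ≈ 28.4 MPa (tensile)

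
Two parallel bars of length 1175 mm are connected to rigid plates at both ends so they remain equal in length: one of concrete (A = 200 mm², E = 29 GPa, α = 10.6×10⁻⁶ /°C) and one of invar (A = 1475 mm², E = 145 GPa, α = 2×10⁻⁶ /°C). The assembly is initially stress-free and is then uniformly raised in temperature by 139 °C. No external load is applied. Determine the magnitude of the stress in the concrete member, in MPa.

σ ≈ 33.8 MPa (compressive)

Both members must finish at the same length. With the larger α, the concrete tends to over-expand; the plates restrain it, putting the concrete in compression and the invar in tension. With no external load the two internal forces are equal and opposite, magnitude P.
Compatibility of the two members (thermal + elastic change equal): (α₁ − α₂)ΔT = P·[1/(A₁E₁) + 1/(A₂E₂)].
|α₁ − α₂|·ΔT = 8.6×10⁻⁶ × 139 = 0.001195.
1/(A₁E₁) + 1/(A₂E₂) = 1/(200×29×10³) + 1/(1475×145×10³) = 1.771×10⁻⁷ N⁻¹.
So P = 0.001195 / 1.771×10⁻⁷ = 6.75 kN.
σ_{concrete} = P/A₁ = 6750/200 = 33.75 MPa, compressive.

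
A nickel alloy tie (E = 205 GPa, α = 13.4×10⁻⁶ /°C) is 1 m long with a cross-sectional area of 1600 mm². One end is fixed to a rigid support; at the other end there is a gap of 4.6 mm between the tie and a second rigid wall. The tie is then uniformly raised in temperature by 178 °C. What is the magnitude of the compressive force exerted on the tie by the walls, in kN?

P ≈ 0 kN

If the wall were absent the tie would grow by αΔT L = 13.4×10⁻⁶ × 178 × 1000 = 2.385 mm.
This is smaller than the 4.6 mm clearance, so the tie expands freely without reaching the stop — the stress is zero.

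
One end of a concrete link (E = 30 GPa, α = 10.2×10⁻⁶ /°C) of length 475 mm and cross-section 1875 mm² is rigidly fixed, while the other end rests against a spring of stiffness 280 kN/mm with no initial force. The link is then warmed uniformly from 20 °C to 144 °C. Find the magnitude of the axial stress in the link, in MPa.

σ ≈ 26.7 MPa (compressive)

The unrestrained thermal change is αΔT L = 10.2×10⁻⁶ × 124 × 475 = 0.6008 mm.
With a force P in the spring, the elastic change of the link is PL/(AE) and that of the spring is P/k; compatibility requires their sum to equal δ_free.
So P = δ_free / [L/(AE) + 1/k] = 0.6008 / [ 475/(1875×30×10³) + 1/(280×10³) ].
P = 0.6008 / 1.202×10⁻⁵ = 50000 N.
σ = P/A = 50000/1875 = 26.67 MPa.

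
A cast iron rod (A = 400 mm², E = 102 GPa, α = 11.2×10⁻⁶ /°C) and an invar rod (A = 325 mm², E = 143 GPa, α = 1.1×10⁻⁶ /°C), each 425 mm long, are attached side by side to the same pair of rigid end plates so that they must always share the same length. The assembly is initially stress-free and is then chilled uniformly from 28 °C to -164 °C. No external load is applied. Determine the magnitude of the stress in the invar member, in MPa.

Both members must finish at the same length. With the larger α, the cast iron tends to over-contract; the plates restrain it, putting the cast iron in tension and the invar in compression. With no external load the two internal forces are equal and opposite, magnitude P.
Setting the final lengths equal and cancelling L: (α₁ − α₂)ΔT = P/(A₁E₁) + P/(A₂E₂).
|α₁ − α₂|·ΔT = 10.1×10⁻⁶ × 192 = 0.001939.
1/(A₁E₁) + 1/(A₂E₂) = 1/(400×102×10³) + 1/(325×143×10³) = 4.603×10⁻⁸ N⁻¹.
P = 0.001939 / 4.603×10⁻⁸ = 42130 N = 42.13 kN.
σ_{invar} = P/A₂ = 42130/325 = 129.6 MPa, compressive.

σ ≈ 130 MPa (compressive)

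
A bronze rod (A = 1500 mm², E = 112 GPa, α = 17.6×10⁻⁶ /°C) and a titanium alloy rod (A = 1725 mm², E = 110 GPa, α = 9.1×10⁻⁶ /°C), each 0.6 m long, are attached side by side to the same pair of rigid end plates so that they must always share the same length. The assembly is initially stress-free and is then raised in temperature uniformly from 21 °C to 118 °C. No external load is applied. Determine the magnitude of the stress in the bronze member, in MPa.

σ ≈ 49 MPa (compressive)

Both members must finish at the same length. With the larger α, the bronze tends to over-expand; the plates restrain it, putting the bronze in compression and the titanium alloy in tension. With no external load the two internal forces are equal and opposite, magnitude P.
Compatibility of the two members (thermal + elastic change equal): (α₁ − α₂)ΔT = P·[1/(A₁E₁) + 1/(A₂E₂)].
|α₁ − α₂|·ΔT = 8.5×10⁻⁶ × 97 = 0.0008245.
1/(A₁E₁) + 1/(A₂E₂) = 1/(1500×112×10³) + 1/(1725×110×10³) = 1.122×10⁻⁸ N⁻¹.
P = 0.0008245 / 1.122×10⁻⁸ = 73470 N = 73.47 kN.
σ_{bronze} = P/A₁ = 73470/1500 = 48.98 MPa, compressive.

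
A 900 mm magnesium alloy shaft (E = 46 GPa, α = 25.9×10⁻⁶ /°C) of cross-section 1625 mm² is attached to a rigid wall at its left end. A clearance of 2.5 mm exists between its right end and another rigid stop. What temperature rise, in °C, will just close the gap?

Contact occurs when the free expansion equals the gap: αΔT L = 2.5 mm.
So ΔT = g/(αL) = 2.5/(25.9×10⁻⁶ × 900) = 107.3 °C.

ΔT ≈ 107 °C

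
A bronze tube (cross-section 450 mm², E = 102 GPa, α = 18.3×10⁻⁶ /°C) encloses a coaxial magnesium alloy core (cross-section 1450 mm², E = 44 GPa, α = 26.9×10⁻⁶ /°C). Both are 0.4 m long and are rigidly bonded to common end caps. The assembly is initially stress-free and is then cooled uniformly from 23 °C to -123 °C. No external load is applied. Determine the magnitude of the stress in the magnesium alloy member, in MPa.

σ ≈ 23.1 MPa (tensile)

Equilibrium of a rigid end plate with no external load gives equal and opposite internal forces ±P in the two members. Since α_{magnesium alloy} > α_{bronze}, cooling drives the magnesium alloy into tension and the bronze into compression.
Setting the final lengths equal and cancelling L: (α₁ − α₂)ΔT = P/(A₁E₁) + P/(A₂E₂).
|α₁ − α₂|·ΔT = 8.6×10⁻⁶ × 146 = 0.001256.
1/(A₁E₁) + 1/(A₂E₂) = 1/(450×102×10³) + 1/(1450×44×10³) = 3.746×10⁻⁸ N⁻¹.
P = 0.001256 / 3.746×10⁻⁸ = 33520 N = 33.52 kN.
σ_{magnesium alloy} = P/A₂ = 33520/1450 = 23.12 MPa, tensile.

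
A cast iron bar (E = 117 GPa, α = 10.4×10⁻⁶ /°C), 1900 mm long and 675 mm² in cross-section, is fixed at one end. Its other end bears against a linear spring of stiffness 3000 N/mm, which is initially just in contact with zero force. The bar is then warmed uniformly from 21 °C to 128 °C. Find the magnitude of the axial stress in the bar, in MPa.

Free thermal expansion: δ_free = αΔT L = 10.4×10⁻⁶ × 107 × 1900 = 2.114 mm.
Let P be the compressive force at the spring. The bar shortens elastically by PL/(AE) and the spring compresses by P/k; together these equal δ_free.
P [ L/(AE) + 1/k ] = δ_free → P [ 1900/(675×117×10³) + 1/(3000) ] = 2.114.
P = 2.114 / 0.0003574 = 5916 N.
σ = P/A = 5916/675 = 8.764 MPa.

σ ≈ 8.76 MPa (compressive)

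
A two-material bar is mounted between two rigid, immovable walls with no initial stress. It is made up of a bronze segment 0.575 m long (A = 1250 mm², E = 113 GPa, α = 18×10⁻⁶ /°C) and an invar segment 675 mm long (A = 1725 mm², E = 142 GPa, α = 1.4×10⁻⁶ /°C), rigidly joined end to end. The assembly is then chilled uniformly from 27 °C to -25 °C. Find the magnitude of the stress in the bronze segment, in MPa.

σ ≈ 68.8 MPa (tensile)

With the walls removed the bar would change length by δ_free = Σ αᵢΔT Lᵢ = 18×10⁻⁶×52×575 + 1.4×10⁻⁶×52×675 = 0.5873 mm.
The rigid supports impose zero overall length change; the single axial force P common to all segments must satisfy P Σ Lᵢ/(AᵢEᵢ) = δ_free.
Σ Lᵢ/(AᵢEᵢ) = 575/(1250×113×10³) + 675/(1725×142×10³) = 6.826×10⁻⁶ mm/N.
P = 0.5873 / 6.826×10⁻⁶ = 86040 N = 86.04 kN, tensile.
σ_{bronze} = P / A = 86040 / 1250 = 68.83 MPa.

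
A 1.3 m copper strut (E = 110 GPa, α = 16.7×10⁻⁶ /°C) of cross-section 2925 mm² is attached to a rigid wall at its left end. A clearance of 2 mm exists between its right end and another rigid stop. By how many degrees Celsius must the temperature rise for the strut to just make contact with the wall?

ΔT ≈ 92.1 °C

The gap closes when αΔT L = 2 mm, since the strut is still unstressed at that instant.
So ΔT = g/(αL) = 2/(16.7×10⁻⁶ × 1300) = 92.12 °C.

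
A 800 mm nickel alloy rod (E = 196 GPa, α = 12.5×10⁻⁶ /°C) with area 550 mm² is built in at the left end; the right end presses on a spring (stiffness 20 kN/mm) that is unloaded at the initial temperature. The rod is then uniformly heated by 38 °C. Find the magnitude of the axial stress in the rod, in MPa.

The unrestrained thermal change is αΔT L = 12.5×10⁻⁶ × 38 × 800 = 0.38 mm.
Let P be the compressive force at the spring. The rod shortens elastically by PL/(AE) and the spring compresses by P/k; together these equal δ_free.
P [ L/(AE) + 1/k ] = δ_free → P [ 800/(550×196×10³) + 1/(20×10³) ] = 0.38.
P = 0.38 / 5.742×10⁻⁵ = 6618 N.
σ = P/A = 6618/550 = 12.03 MPa.

σ ≈ 12 MPa (compressive)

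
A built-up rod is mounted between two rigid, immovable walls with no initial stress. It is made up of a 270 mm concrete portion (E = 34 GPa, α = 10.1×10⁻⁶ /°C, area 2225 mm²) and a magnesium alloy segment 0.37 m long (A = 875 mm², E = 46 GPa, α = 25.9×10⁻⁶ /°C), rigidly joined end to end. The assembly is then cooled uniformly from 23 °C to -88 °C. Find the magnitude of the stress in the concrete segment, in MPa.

If the supports were absent, the total length change would be Σ αᵢΔT Lᵢ = 10.1×10⁻⁶×111×270 + 25.9×10⁻⁶×111×370 = 1.366 mm.
The walls prevent any net length change, so an axial force P (same in every segment) develops. Compatibility: P · Σ Lᵢ/(AᵢEᵢ) = δ_free.
Σ Lᵢ/(AᵢEᵢ) = 270/(2225×34×10³) + 370/(875×46×10³) = 1.276×10⁻⁵ mm/N.
P = 1.366 / 1.276×10⁻⁵ = 107100 N = 107.1 kN, tensile.
σ_{concrete} = P / A = 107100 / 2225 = 48.12 MPa.

σ ≈ 48.1 MPa (tensile)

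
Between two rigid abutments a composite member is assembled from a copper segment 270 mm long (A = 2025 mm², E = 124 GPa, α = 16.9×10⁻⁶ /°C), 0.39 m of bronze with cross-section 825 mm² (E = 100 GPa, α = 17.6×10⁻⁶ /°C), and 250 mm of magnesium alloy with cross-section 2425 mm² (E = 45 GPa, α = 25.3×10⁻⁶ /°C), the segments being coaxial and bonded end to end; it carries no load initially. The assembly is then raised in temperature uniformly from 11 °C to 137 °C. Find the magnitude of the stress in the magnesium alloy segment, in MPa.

σ ≈ 114 MPa (compressive)

With the walls removed the bar would change length by δ_free = Σ αᵢΔT Lᵢ = 16.9×10⁻⁶×126×270 + 17.6×10⁻⁶×126×390 + 25.3×10⁻⁶×126×250 = 2.237 mm.
The rigid supports impose zero overall length change; the single axial force P common to all segments must satisfy P Σ Lᵢ/(AᵢEᵢ) = δ_free.
The series flexibility is Σ Lᵢ/(AᵢEᵢ) = 270/(2025×124×10³) + 390/(825×100×10³) + 250/(2425×45×10³) = 8.093×10⁻⁶ mm/N.
Hence P = δ_free / Σ(L/AE) = 2.237/8.093×10⁻⁶ = 276.4 kN (compressive).
σ_{magnesium alloy} = P / A = 276400 / 2425 = 114 MPa.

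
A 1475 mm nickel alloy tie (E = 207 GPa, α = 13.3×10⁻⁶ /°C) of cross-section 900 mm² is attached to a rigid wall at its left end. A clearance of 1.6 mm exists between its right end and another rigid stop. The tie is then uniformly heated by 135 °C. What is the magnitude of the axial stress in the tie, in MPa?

σ ≈ 147 MPa (compressive)

Unrestrained expansion: δ_free = αΔT L = 13.3×10⁻⁶ × 135 × 1475 = 2.648 mm.
This exceeds the 1.6 mm gap, so the wall pushes back. The portion of expansion that must be recovered elastically is δ_free − gap = 2.648 − 1.6 = 1.048 mm.
So σ = E(δ_free − g)/L = 207×10³ × 1.048/1475 = 147.1 MPa.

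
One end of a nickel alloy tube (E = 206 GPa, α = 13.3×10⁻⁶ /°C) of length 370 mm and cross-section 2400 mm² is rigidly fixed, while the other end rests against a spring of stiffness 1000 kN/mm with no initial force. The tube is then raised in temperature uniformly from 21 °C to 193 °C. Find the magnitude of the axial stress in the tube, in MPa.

σ ≈ 202 MPa (compressive)

Free thermal expansion: δ_free = αΔT L = 13.3×10⁻⁶ × 172 × 370 = 0.8464 mm.
With a force P in the spring, the elastic change of the tube is PL/(AE) and that of the spring is P/k; compatibility requires their sum to equal δ_free.
P [ L/(AE) + 1/k ] = δ_free → P [ 370/(2400×206×10³) + 1/(1000×10³) ] = 0.8464.
P = 0.8464 / 1.748×10⁻⁶ = 484100 N.
σ = P/A = 484100/2400 = 201.7 MPa.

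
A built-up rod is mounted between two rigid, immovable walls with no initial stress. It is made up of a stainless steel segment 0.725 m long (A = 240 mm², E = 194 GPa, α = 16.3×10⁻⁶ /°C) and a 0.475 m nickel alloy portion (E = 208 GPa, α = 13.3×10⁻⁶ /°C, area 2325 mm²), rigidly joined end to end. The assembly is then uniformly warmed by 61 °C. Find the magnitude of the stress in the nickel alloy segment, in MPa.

σ ≈ 28.7 MPa (compressive)

Free thermal expansion of the whole bar: Σ αᵢΔT Lᵢ = 16.3×10⁻⁶×61×725 + 13.3×10⁻⁶×61×475 = 1.106 mm.
Since the ends are fixed, an axial force P builds up, equal in every segment, with P · Σ Lᵢ/(AᵢEᵢ) = δ_free.
The series flexibility is Σ Lᵢ/(AᵢEᵢ) = 725/(240×194×10³) + 475/(2325×208×10³) = 1.655×10⁻⁵ mm/N.
Hence P = δ_free / Σ(L/AE) = 1.106/1.655×10⁻⁵ = 66.83 kN (compressive).
σ_{nickel alloy} = P / A = 66830 / 2325 = 28.74 MPa.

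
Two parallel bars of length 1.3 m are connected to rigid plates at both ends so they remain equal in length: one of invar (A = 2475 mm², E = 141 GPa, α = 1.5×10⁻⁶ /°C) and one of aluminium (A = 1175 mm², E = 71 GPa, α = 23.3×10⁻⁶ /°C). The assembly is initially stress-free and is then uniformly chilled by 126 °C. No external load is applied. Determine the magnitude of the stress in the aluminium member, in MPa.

Both members must finish at the same length. With the larger α, the aluminium tends to over-contract; the plates restrain it, putting the aluminium in tension and the invar in compression. With no external load the two internal forces are equal and opposite, magnitude P.
Equating the net (thermal + elastic) strains gives |α₁ − α₂|·ΔT = P·[1/(A₁E₁) + 1/(A₂E₂)].
|α₁ − α₂|·ΔT = 21.8×10⁻⁶ × 126 = 0.002747.
1/(A₁E₁) + 1/(A₂E₂) = 1/(2475×141×10³) + 1/(1175×71×10³) = 1.485×10⁻⁸ N⁻¹.
P = 0.002747 / 1.485×10⁻⁸ = 184900 N = 184.9 kN.
σ_{aluminium} = P/A₂ = 184900/1175 = 157.4 MPa, tensile.

σ ≈ 157 MPa (tensile)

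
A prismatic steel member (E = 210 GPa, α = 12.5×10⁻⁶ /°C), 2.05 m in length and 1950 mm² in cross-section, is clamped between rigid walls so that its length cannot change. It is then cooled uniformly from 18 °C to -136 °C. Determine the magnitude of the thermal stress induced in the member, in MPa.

σ ≈ 404 MPa (tensile)

With length fixed, the mechanical strain must cancel the thermal strain αΔT = 12.5×10⁻⁶ × 154 = 1925×10⁻⁶.
σ = EαΔT = 210×10³ × 12.5×10⁻⁶ × 154 = 404.2 MPa (tensile; the member is trying to contract).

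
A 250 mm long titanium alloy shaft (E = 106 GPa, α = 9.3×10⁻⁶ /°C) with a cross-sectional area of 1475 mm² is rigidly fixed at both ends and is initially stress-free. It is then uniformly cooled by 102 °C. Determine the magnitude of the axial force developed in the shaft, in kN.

P ≈ 148 kN (tensile)

Full restraint means ε = 0, so the stress is σ = EαΔT = 106×10³ × 9.3×10⁻⁶ × 102 = 100.6 MPa.
P = AEαΔT = 1475 × 106×10³ × 9.3×10⁻⁶ × 102 = 148.3 kN (tensile).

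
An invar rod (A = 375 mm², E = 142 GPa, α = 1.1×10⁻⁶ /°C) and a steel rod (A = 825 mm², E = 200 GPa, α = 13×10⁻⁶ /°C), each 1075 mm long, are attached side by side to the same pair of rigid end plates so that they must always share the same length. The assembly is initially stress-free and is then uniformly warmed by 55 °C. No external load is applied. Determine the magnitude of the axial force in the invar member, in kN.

The steel has the larger α, so on heating it would change length more than the invar if both were free. The rigid plates force a common final length, so the steel is put into compression and the invar into tension, with equal and opposite forces P (no external load).
Compatibility of the two members (thermal + elastic change equal): (α₁ − α₂)ΔT = P·[1/(A₁E₁) + 1/(A₂E₂)].
|α₁ − α₂|·ΔT = 11.9×10⁻⁶ × 55 = 0.0006545.
1/(A₁E₁) + 1/(A₂E₂) = 1/(375×142×10³) + 1/(825×200×10³) = 2.484×10⁻⁸ N⁻¹.
So P = 0.0006545 / 2.484×10⁻⁸ = 26.35 kN.

P ≈ 26.3 kN (tensile in the invar)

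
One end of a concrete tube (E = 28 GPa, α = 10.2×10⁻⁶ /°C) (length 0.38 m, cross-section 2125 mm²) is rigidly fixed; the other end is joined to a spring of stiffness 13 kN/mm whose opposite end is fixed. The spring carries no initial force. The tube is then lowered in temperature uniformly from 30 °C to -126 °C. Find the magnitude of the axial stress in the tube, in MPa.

σ ≈ 3.42 MPa (tensile)

If the spring were absent the tube would shorten by αΔT L = 10.2×10⁻⁶ × 156 × 380 = 0.6047 mm.
Let P be the tensile force in the spring. The tube extends elastically by PL/(AE) and the spring stretches by P/k; together these equal δ_free.
P [ L/(AE) + 1/k ] = δ_free → P [ 380/(2125×28×10³) + 1/(13×10³) ] = 0.6047.
P = 0.6047 / 8.331×10⁻⁵ = 7258 N.
σ = P/A = 7258/2125 = 3.415 MPa.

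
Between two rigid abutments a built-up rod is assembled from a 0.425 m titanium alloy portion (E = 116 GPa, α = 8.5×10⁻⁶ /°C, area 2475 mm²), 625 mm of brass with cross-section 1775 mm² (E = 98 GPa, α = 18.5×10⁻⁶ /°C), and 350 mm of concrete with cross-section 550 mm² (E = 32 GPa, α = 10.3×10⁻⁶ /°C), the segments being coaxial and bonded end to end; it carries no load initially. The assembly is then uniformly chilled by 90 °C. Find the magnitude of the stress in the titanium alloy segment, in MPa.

σ ≈ 27.4 MPa (tensile)

Free thermal contraction of the whole bar: Σ αᵢΔT Lᵢ = 8.5×10⁻⁶×90×425 + 18.5×10⁻⁶×90×625 + 10.3×10⁻⁶×90×350 = 1.69 mm.
Since the ends are fixed, an axial force P builds up, equal in every segment, with P · Σ Lᵢ/(AᵢEᵢ) = δ_free.
The series flexibility is Σ Lᵢ/(AᵢEᵢ) = 425/(2475×116×10³) + 625/(1775×98×10³) + 350/(550×32×10³) = 2.496×10⁻⁵ mm/N.
P = 1.69 / 2.496×10⁻⁵ = 67720 N = 67.72 kN, tensile.
σ_{titanium alloy} = P / A = 67720 / 2475 = 27.36 MPa.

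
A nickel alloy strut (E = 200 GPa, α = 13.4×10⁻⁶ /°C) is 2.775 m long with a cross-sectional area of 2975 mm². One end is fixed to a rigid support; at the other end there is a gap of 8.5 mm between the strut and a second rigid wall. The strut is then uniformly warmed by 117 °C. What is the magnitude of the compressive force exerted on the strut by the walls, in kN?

Free thermal elongation = αΔT L = 13.4×10⁻⁶ × 117 × 2775 = 4.351 mm.
Since δ_free = 4.35 mm is less than the 8.5 mm gap, the strut never touches the wall. No axial force develops.

P ≈ 0 kN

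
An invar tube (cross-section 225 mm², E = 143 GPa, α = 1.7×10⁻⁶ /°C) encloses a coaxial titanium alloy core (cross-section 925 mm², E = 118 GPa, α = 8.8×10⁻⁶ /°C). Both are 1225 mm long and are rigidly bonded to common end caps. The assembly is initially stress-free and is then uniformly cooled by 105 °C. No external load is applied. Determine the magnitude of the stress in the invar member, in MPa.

Equilibrium of a rigid end plate with no external load gives equal and opposite internal forces ±P in the two members. Since α_{titanium alloy} > α_{invar}, cooling drives the titanium alloy into tension and the invar into compression.
Compatibility of the two members (thermal + elastic change equal): (α₁ − α₂)ΔT = P·[1/(A₁E₁) + 1/(A₂E₂)].
|α₁ − α₂|·ΔT = 7.1×10⁻⁶ × 105 = 0.0007455.
1/(A₁E₁) + 1/(A₂E₂) = 1/(225×143×10³) + 1/(925×118×10³) = 4.024×10⁻⁸ N⁻¹.
So P = 0.0007455 / 4.024×10⁻⁸ = 18.53 kN.
σ_{invar} = P/A₁ = 18530/225 = 82.34 MPa, compressive.

σ ≈ 82.3 MPa (compressive)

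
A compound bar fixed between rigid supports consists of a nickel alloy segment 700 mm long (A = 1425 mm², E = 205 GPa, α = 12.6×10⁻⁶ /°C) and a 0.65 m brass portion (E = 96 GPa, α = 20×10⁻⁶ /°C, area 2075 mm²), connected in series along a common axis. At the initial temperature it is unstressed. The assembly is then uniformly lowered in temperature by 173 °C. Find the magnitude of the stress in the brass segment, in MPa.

σ ≈ 321 MPa (tensile)

With the walls removed the bar would change length by δ_free = Σ αᵢΔT Lᵢ = 12.6×10⁻⁶×173×700 + 20×10⁻⁶×173×650 = 3.775 mm.
Since the ends are fixed, an axial force P builds up, equal in every segment, with P · Σ Lᵢ/(AᵢEᵢ) = δ_free.
The series flexibility is Σ Lᵢ/(AᵢEᵢ) = 700/(1425×205×10³) + 650/(2075×96×10³) = 5.659×10⁻⁶ mm/N.
Hence P = δ_free / Σ(L/AE) = 3.775/5.659×10⁻⁶ = 667 kN (tensile).
σ_{brass} = P / A = 667000 / 2075 = 321.5 MPa.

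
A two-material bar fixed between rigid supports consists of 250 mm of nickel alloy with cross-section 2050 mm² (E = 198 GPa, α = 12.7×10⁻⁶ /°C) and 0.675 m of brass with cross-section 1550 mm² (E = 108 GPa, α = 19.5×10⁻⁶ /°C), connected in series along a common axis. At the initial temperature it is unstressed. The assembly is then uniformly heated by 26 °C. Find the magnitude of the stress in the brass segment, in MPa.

σ ≈ 59 MPa (compressive)

Free thermal expansion of the whole bar: Σ αᵢΔT Lᵢ = 12.7×10⁻⁶×26×250 + 19.5×10⁻⁶×26×675 = 0.4248 mm.
Since the ends are fixed, an axial force P builds up, equal in every segment, with P · Σ Lᵢ/(AᵢEᵢ) = δ_free.
The series flexibility is Σ Lᵢ/(AᵢEᵢ) = 250/(2050×198×10³) + 675/(1550×108×10³) = 4.648×10⁻⁶ mm/N.
Hence P = δ_free / Σ(L/AE) = 0.4248/4.648×10⁻⁶ = 91.39 kN (compressive).
σ_{brass} = P / A = 91390 / 1550 = 58.96 MPa.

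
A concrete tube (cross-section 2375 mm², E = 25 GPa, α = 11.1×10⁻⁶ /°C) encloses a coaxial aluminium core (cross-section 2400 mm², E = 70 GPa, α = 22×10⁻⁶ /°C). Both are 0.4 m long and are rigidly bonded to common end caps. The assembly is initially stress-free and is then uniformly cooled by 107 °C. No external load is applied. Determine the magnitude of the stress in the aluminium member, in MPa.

σ ≈ 21.3 MPa (tensile)

Equilibrium of a rigid end plate with no external load gives equal and opposite internal forces ±P in the two members. Since α_{aluminium} > α_{concrete}, cooling drives the aluminium into tension and the concrete into compression.
Compatibility of the two members (thermal + elastic change equal): (α₁ − α₂)ΔT = P·[1/(A₁E₁) + 1/(A₂E₂)].
|α₁ − α₂|·ΔT = 10.9×10⁻⁶ × 107 = 0.001166.
1/(A₁E₁) + 1/(A₂E₂) = 1/(2375×25×10³) + 1/(2400×70×10³) = 2.279×10⁻⁸ N⁻¹.
P = 0.001166 / 2.279×10⁻⁸ = 51170 N = 51.17 kN.
σ_{aluminium} = P/A₂ = 51170/2400 = 21.32 MPa, tensile.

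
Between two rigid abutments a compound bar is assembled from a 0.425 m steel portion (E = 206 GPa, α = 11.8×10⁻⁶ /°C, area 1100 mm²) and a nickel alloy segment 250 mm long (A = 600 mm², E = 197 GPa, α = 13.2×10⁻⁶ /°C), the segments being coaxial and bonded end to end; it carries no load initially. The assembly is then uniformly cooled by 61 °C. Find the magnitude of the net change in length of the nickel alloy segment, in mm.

If the supports were absent, the total length change would be Σ αᵢΔT Lᵢ = 11.8×10⁻⁶×61×425 + 13.2×10⁻⁶×61×250 = 0.5072 mm.
Since the ends are fixed, an axial force P builds up, equal in every segment, with P · Σ Lᵢ/(AᵢEᵢ) = δ_free.
The series flexibility is Σ Lᵢ/(AᵢEᵢ) = 425/(1100×206×10³) + 250/(600×197×10³) = 3.991×10⁻⁶ mm/N.
So P = 0.5072 / 3.991×10⁻⁶ = 127.1 kN, tensile.
For the nickel alloy segment, free thermal change = 13.2×10⁻⁶×61×250 = 0.2013 mm and elastic change from P = 127100×250/(600×197×10³) = 0.2688 mm; these oppose, so the net change is 0.0675 mm (segment lengthens).

|ΔL| ≈ 0.0675 mm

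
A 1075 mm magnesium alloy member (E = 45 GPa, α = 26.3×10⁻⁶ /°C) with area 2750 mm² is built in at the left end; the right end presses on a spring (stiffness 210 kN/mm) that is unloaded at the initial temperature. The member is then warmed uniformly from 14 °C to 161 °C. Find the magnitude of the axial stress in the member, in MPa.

σ ≈ 112 MPa (compressive)

Free thermal expansion: δ_free = αΔT L = 26.3×10⁻⁶ × 147 × 1075 = 4.156 mm.
Let P be the compressive force at the spring. The member shortens elastically by PL/(AE) and the spring compresses by P/k; together these equal δ_free.
So P = δ_free / [L/(AE) + 1/k] = 4.156 / [ 1075/(2750×45×10³) + 1/(210×10³) ].
P = 4.156 / 1.345×10⁻⁵ = 309000 N.
σ = P/A = 309000/2750 = 112.4 MPa.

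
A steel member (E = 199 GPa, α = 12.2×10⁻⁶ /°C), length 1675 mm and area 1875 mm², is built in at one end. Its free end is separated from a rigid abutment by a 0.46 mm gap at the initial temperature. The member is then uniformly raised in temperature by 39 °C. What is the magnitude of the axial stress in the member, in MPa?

σ ≈ 40 MPa (compressive)

Unrestrained expansion: δ_free = αΔT L = 12.2×10⁻⁶ × 39 × 1675 = 0.797 mm.
The gap closes (δ_free > 0.46 mm) and the wall then resists a further 0.797 − 0.46 = 0.337 mm of expansion.
So σ = E(δ_free − g)/L = 199×10³ × 0.337/1675 = 40.03 MPa.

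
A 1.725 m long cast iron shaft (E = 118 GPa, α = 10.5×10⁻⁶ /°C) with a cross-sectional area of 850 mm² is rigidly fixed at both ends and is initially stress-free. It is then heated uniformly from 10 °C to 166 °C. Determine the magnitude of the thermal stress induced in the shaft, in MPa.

The supports are rigid, so the total axial strain is zero. The restrained thermal strain is ε = αΔT = 10.5×10⁻⁶ × 156 = 1638×10⁻⁶.
Hence σ = E·αΔT = 118×10³ × 1638×10⁻⁶ = 193.3 MPa, compressive.

σ ≈ 193 MPa (compressive)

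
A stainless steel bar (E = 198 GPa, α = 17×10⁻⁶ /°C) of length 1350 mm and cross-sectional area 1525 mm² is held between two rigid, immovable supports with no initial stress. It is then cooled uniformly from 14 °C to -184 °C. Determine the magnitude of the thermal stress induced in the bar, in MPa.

With length fixed, the mechanical strain must cancel the thermal strain αΔT = 17×10⁻⁶ × 198 = 3366×10⁻⁶.
Hence σ = E·αΔT = 198×10³ × 3366×10⁻⁶ = 666.5 MPa, tensile.

σ ≈ 666 MPa (tensile)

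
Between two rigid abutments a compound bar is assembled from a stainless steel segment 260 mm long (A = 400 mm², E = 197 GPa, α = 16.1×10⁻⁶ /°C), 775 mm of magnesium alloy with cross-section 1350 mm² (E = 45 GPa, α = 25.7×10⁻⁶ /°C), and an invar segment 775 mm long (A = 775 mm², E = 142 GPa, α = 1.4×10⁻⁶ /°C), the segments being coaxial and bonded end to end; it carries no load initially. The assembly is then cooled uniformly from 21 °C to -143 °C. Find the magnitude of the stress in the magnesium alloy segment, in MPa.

σ ≈ 132 MPa (tensile)

Free thermal contraction of the whole bar: Σ αᵢΔT Lᵢ = 16.1×10⁻⁶×164×260 + 25.7×10⁻⁶×164×775 + 1.4×10⁻⁶×164×775 = 4.131 mm.
Since the ends are fixed, an axial force P builds up, equal in every segment, with P · Σ Lᵢ/(AᵢEᵢ) = δ_free.
Σ Lᵢ/(AᵢEᵢ) = 260/(400×197×10³) + 775/(1350×45×10³) + 775/(775×142×10³) = 2.31×10⁻⁵ mm/N.
So P = 4.131 / 2.31×10⁻⁵ = 178.8 kN, tensile.
σ_{magnesium alloy} = P / A = 178800 / 1350 = 132.5 MPa.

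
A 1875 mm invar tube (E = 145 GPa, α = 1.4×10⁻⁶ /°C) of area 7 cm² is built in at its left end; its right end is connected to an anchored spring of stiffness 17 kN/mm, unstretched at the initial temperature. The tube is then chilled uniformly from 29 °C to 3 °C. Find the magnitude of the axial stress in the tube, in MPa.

σ ≈ 1.26 MPa (tensile)

The unrestrained thermal change is αΔT L = 1.4×10⁻⁶ × 26 × 1875 = 0.06825 mm.
With a force P in the spring, the elastic change of the tube is PL/(AE) and that of the spring is P/k; compatibility requires their sum to equal δ_free.
So P = δ_free / [L/(AE) + 1/k] = 0.06825 / [ 1875/(700×145×10³) + 1/(17×10³) ].
P = 0.06825 / 7.73×10⁻⁵ = 883 N.
σ = P/A = 883/700 = 1.261 MPa.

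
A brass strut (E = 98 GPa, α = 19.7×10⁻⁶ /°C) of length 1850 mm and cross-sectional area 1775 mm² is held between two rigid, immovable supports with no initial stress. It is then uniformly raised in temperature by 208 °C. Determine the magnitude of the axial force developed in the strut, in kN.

Full restraint means ε = 0, so the stress is σ = EαΔT = 98×10³ × 19.7×10⁻⁶ × 208 = 401.6 MPa.
P = AEαΔT = 1775 × 98×10³ × 19.7×10⁻⁶ × 208 = 712.8 kN (compressive).

P ≈ 713 kN (compressive)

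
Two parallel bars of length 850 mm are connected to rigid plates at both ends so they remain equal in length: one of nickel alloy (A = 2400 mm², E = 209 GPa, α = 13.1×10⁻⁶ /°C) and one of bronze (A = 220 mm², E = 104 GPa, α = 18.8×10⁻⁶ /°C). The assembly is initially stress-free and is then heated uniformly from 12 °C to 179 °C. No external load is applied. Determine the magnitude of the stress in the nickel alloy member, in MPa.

Equilibrium of a rigid end plate with no external load gives equal and opposite internal forces ±P in the two members. Since α_{bronze} > α_{nickel alloy}, heating drives the bronze into compression and the nickel alloy into tension.
Setting the final lengths equal and cancelling L: (α₁ − α₂)ΔT = P/(A₁E₁) + P/(A₂E₂).
|α₁ − α₂|·ΔT = 5.7×10⁻⁶ × 167 = 0.0009519.
1/(A₁E₁) + 1/(A₂E₂) = 1/(2400×209×10³) + 1/(220×104×10³) = 4.57×10⁻⁸ N⁻¹.
P = 0.0009519 / 4.57×10⁻⁸ = 20830 N = 20.83 kN.
σ_{nickel alloy} = P/A₁ = 20830/2400 = 8.679 MPa, tensile.

σ ≈ 8.68 MPa (tensile)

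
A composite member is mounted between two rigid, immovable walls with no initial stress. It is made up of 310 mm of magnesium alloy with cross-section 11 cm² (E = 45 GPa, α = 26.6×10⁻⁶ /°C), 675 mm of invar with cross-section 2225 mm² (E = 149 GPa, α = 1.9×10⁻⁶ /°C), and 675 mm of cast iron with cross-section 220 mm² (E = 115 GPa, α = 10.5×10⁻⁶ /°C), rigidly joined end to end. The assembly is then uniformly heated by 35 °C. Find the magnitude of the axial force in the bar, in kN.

P ≈ 16.6 kN (compressive)

Free thermal expansion of the whole bar: Σ αᵢΔT Lᵢ = 26.6×10⁻⁶×35×310 + 1.9×10⁻⁶×35×675 + 10.5×10⁻⁶×35×675 = 0.5816 mm.
The rigid supports impose zero overall length change; the single axial force P common to all segments must satisfy P Σ Lᵢ/(AᵢEᵢ) = δ_free.
The series flexibility is Σ Lᵢ/(AᵢEᵢ) = 310/(1100×45×10³) + 675/(2225×149×10³) + 675/(220×115×10³) = 3.498×10⁻⁵ mm/N.
So P = 0.5816 / 3.498×10⁻⁵ = 16.63 kN, compressive.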